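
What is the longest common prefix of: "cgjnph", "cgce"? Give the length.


Words: cgjnph, cgce
  Position 0: all 'c' => match
  Position 1: all 'g' => match
  Position 2: ('j', 'c') => mismatch, stop
LCP = "cg" (length 2)

2


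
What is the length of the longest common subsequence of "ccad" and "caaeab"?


LCS of "ccad" and "caaeab"
DP table:
           c    a    a    e    a    b
      0    0    0    0    0    0    0
  c   0    1    1    1    1    1    1
  c   0    1    1    1    1    1    1
  a   0    1    2    2    2    2    2
  d   0    1    2    2    2    2    2
LCS length = dp[4][6] = 2

2


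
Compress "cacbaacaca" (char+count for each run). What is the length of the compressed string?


Input: cacbaacaca
Runs:
  'c' x 1 => "c1"
  'a' x 1 => "a1"
  'c' x 1 => "c1"
  'b' x 1 => "b1"
  'a' x 2 => "a2"
  'c' x 1 => "c1"
  'a' x 1 => "a1"
  'c' x 1 => "c1"
  'a' x 1 => "a1"
Compressed: "c1a1c1b1a2c1a1c1a1"
Compressed length: 18

18


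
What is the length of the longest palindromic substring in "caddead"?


Input: "caddead"
Checking substrings for palindromes:
  [2:4] "dd" (len 2) => palindrome
Longest palindromic substring: "dd" with length 2

2


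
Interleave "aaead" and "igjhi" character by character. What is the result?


Interleaving "aaead" and "igjhi":
  Position 0: 'a' from first, 'i' from second => "ai"
  Position 1: 'a' from first, 'g' from second => "ag"
  Position 2: 'e' from first, 'j' from second => "ej"
  Position 3: 'a' from first, 'h' from second => "ah"
  Position 4: 'd' from first, 'i' from second => "di"
Result: aiagejahdi

aiagejahdi


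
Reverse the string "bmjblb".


Input: bmjblb
Reading characters right to left:
  Position 5: 'b'
  Position 4: 'l'
  Position 3: 'b'
  Position 2: 'j'
  Position 1: 'm'
  Position 0: 'b'
Reversed: blbjmb

blbjmb


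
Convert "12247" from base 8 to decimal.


Input: "12247" in base 8
Positional expansion:
  Digit '1' (value 1) x 8^4 = 4096
  Digit '2' (value 2) x 8^3 = 1024
  Digit '2' (value 2) x 8^2 = 128
  Digit '4' (value 4) x 8^1 = 32
  Digit '7' (value 7) x 8^0 = 7
Sum = 5287

5287


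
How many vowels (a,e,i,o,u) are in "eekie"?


Input: eekie
Checking each character:
  'e' at position 0: vowel (running total: 1)
  'e' at position 1: vowel (running total: 2)
  'k' at position 2: consonant
  'i' at position 3: vowel (running total: 3)
  'e' at position 4: vowel (running total: 4)
Total vowels: 4

4


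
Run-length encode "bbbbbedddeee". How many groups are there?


Input: bbbbbedddeee
Scanning for consecutive runs:
  Group 1: 'b' x 5 (positions 0-4)
  Group 2: 'e' x 1 (positions 5-5)
  Group 3: 'd' x 3 (positions 6-8)
  Group 4: 'e' x 3 (positions 9-11)
Total groups: 4

4


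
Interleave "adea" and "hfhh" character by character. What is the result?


Interleaving "adea" and "hfhh":
  Position 0: 'a' from first, 'h' from second => "ah"
  Position 1: 'd' from first, 'f' from second => "df"
  Position 2: 'e' from first, 'h' from second => "eh"
  Position 3: 'a' from first, 'h' from second => "ah"
Result: ahdfehah

ahdfehah


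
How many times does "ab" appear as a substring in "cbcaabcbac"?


Searching for "ab" in "cbcaabcbac"
Scanning each position:
  Position 0: "cb" => no
  Position 1: "bc" => no
  Position 2: "ca" => no
  Position 3: "aa" => no
  Position 4: "ab" => MATCH
  Position 5: "bc" => no
  Position 6: "cb" => no
  Position 7: "ba" => no
  Position 8: "ac" => no
Total occurrences: 1

1


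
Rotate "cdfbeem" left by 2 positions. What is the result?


Input: "cdfbeem", rotate left by 2
First 2 characters: "cd"
Remaining characters: "fbeem"
Concatenate remaining + first: "fbeem" + "cd" = "fbeemcd"

fbeemcd


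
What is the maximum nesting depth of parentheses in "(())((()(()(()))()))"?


Input: "(())((()(()(()))()))"
Tracking depth:
  Position 0 '(': depth becomes 1
  Position 1 '(': depth becomes 2
  Position 2 ')': depth becomes 1
  Position 3 ')': depth becomes 0
  Position 4 '(': depth becomes 1
  Position 5 '(': depth becomes 2
  Position 6 '(': depth becomes 3
  Position 7 ')': depth becomes 2
  Position 8 '(': depth becomes 3
  Position 9 '(': depth becomes 4
  Position 10 ')': depth becomes 3
  Position 11 '(': depth becomes 4
  Position 12 '(': depth becomes 5
  Position 13 ')': depth becomes 4
  Position 14 ')': depth becomes 3
  Position 15 ')': depth becomes 2
  Position 16 '(': depth becomes 3
  Position 17 ')': depth becomes 2
  Position 18 ')': depth becomes 1
  Position 19 ')': depth becomes 0
Maximum depth reached: 5

5


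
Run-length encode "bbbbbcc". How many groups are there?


Input: bbbbbcc
Scanning for consecutive runs:
  Group 1: 'b' x 5 (positions 0-4)
  Group 2: 'c' x 2 (positions 5-6)
Total groups: 2

2


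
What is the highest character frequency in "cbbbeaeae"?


Input: cbbbeaeae
Character counts:
  'a': 2
  'b': 3
  'c': 1
  'e': 3
Maximum frequency: 3

3


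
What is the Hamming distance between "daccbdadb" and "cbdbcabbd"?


Comparing "daccbdadb" and "cbdbcabbd" position by position:
  Position 0: 'd' vs 'c' => differ
  Position 1: 'a' vs 'b' => differ
  Position 2: 'c' vs 'd' => differ
  Position 3: 'c' vs 'b' => differ
  Position 4: 'b' vs 'c' => differ
  Position 5: 'd' vs 'a' => differ
  Position 6: 'a' vs 'b' => differ
  Position 7: 'd' vs 'b' => differ
  Position 8: 'b' vs 'd' => differ
Total differences (Hamming distance): 9

9


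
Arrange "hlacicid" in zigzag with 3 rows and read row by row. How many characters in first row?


Zigzag "hlacicid" into 3 rows:
Placing characters:
  'h' => row 0
  'l' => row 1
  'a' => row 2
  'c' => row 1
  'i' => row 0
  'c' => row 1
  'i' => row 2
  'd' => row 1
Rows:
  Row 0: "hi"
  Row 1: "lccd"
  Row 2: "ai"
First row length: 2

2


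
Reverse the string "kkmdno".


Input: kkmdno
Reading characters right to left:
  Position 5: 'o'
  Position 4: 'n'
  Position 3: 'd'
  Position 2: 'm'
  Position 1: 'k'
  Position 0: 'k'
Reversed: ondmkk

ondmkk


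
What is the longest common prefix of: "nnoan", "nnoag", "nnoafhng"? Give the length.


Words: nnoan, nnoag, nnoafhng
  Position 0: all 'n' => match
  Position 1: all 'n' => match
  Position 2: all 'o' => match
  Position 3: all 'a' => match
  Position 4: ('n', 'g', 'f') => mismatch, stop
LCP = "nnoa" (length 4)

4


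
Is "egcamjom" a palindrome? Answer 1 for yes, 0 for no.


Input: egcamjom
Reversed: mojmacge
  Compare pos 0 ('e') with pos 7 ('m'): MISMATCH
  Compare pos 1 ('g') with pos 6 ('o'): MISMATCH
  Compare pos 2 ('c') with pos 5 ('j'): MISMATCH
  Compare pos 3 ('a') with pos 4 ('m'): MISMATCH
Result: not a palindrome

0


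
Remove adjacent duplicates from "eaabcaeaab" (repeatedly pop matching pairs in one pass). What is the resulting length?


Input: eaabcaeaab
Stack-based adjacent duplicate removal:
  Read 'e': push. Stack: e
  Read 'a': push. Stack: ea
  Read 'a': matches stack top 'a' => pop. Stack: e
  Read 'b': push. Stack: eb
  Read 'c': push. Stack: ebc
  Read 'a': push. Stack: ebca
  Read 'e': push. Stack: ebcae
  Read 'a': push. Stack: ebcaea
  Read 'a': matches stack top 'a' => pop. Stack: ebcae
  Read 'b': push. Stack: ebcaeb
Final stack: "ebcaeb" (length 6)

6


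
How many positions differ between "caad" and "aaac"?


Comparing "caad" and "aaac" position by position:
  Position 0: 'c' vs 'a' => DIFFER
  Position 1: 'a' vs 'a' => same
  Position 2: 'a' vs 'a' => same
  Position 3: 'd' vs 'c' => DIFFER
Positions that differ: 2

2


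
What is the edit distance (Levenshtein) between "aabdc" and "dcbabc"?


Computing edit distance: "aabdc" -> "dcbabc"
DP table:
           d    c    b    a    b    c
      0    1    2    3    4    5    6
  a   1    1    2    3    3    4    5
  a   2    2    2    3    3    4    5
  b   3    3    3    2    3    3    4
  d   4    3    4    3    3    4    4
  c   5    4    3    4    4    4    4
Edit distance = dp[5][6] = 4

4


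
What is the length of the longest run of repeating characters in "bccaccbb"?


Input: "bccaccbb"
Scanning for longest run:
  Position 1 ('c'): new char, reset run to 1
  Position 2 ('c'): continues run of 'c', length=2
  Position 3 ('a'): new char, reset run to 1
  Position 4 ('c'): new char, reset run to 1
  Position 5 ('c'): continues run of 'c', length=2
  Position 6 ('b'): new char, reset run to 1
  Position 7 ('b'): continues run of 'b', length=2
Longest run: 'c' with length 2

2


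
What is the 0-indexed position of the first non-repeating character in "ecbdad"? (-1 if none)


Input: ecbdad
Character frequencies:
  'a': 1
  'b': 1
  'c': 1
  'd': 2
  'e': 1
Scanning left to right for freq == 1:
  Position 0 ('e'): unique! => answer = 0

0


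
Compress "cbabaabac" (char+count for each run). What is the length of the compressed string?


Input: cbabaabac
Runs:
  'c' x 1 => "c1"
  'b' x 1 => "b1"
  'a' x 1 => "a1"
  'b' x 1 => "b1"
  'a' x 2 => "a2"
  'b' x 1 => "b1"
  'a' x 1 => "a1"
  'c' x 1 => "c1"
Compressed: "c1b1a1b1a2b1a1c1"
Compressed length: 16

16


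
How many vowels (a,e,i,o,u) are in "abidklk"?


Input: abidklk
Checking each character:
  'a' at position 0: vowel (running total: 1)
  'b' at position 1: consonant
  'i' at position 2: vowel (running total: 2)
  'd' at position 3: consonant
  'k' at position 4: consonant
  'l' at position 5: consonant
  'k' at position 6: consonant
Total vowels: 2

2


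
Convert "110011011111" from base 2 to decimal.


Input: "110011011111" in base 2
Positional expansion:
  Digit '1' (value 1) x 2^11 = 2048
  Digit '1' (value 1) x 2^10 = 1024
  Digit '0' (value 0) x 2^9 = 0
  Digit '0' (value 0) x 2^8 = 0
  Digit '1' (value 1) x 2^7 = 128
  Digit '1' (value 1) x 2^6 = 64
  Digit '0' (value 0) x 2^5 = 0
  Digit '1' (value 1) x 2^4 = 16
  Digit '1' (value 1) x 2^3 = 8
  Digit '1' (value 1) x 2^2 = 4
  Digit '1' (value 1) x 2^1 = 2
  Digit '1' (value 1) x 2^0 = 1
Sum = 3295

3295


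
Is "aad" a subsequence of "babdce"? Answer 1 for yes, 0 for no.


Check if "aad" is a subsequence of "babdce"
Greedy scan:
  Position 0 ('b'): no match needed
  Position 1 ('a'): matches sub[0] = 'a'
  Position 2 ('b'): no match needed
  Position 3 ('d'): no match needed
  Position 4 ('c'): no match needed
  Position 5 ('e'): no match needed
Only matched 1/3 characters => not a subsequence

0


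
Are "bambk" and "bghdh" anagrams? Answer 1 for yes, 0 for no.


Strings: "bambk", "bghdh"
Sorted first:  abbkm
Sorted second: bdghh
Differ at position 0: 'a' vs 'b' => not anagrams

0


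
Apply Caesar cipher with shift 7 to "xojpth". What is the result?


Caesar cipher: shift "xojpth" by 7
  'x' (pos 23) + 7 = pos 4 = 'e'
  'o' (pos 14) + 7 = pos 21 = 'v'
  'j' (pos 9) + 7 = pos 16 = 'q'
  'p' (pos 15) + 7 = pos 22 = 'w'
  't' (pos 19) + 7 = pos 0 = 'a'
  'h' (pos 7) + 7 = pos 14 = 'o'
Result: evqwao

evqwao


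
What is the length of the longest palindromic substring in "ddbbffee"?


Input: "ddbbffee"
Checking substrings for palindromes:
  [0:2] "dd" (len 2) => palindrome
  [2:4] "bb" (len 2) => palindrome
  [4:6] "ff" (len 2) => palindrome
  [6:8] "ee" (len 2) => palindrome
Longest palindromic substring: "dd" with length 2

2


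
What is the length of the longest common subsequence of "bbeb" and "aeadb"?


LCS of "bbeb" and "aeadb"
DP table:
           a    e    a    d    b
      0    0    0    0    0    0
  b   0    0    0    0    0    1
  b   0    0    0    0    0    1
  e   0    0    1    1    1    1
  b   0    0    1    1    1    2
LCS length = dp[4][5] = 2

2


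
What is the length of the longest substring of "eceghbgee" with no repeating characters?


Input: "eceghbgee"
Sliding window (track last position of each char):
  Position 0 ('e'): window [0,0] length 1 -- new best
  Position 1 ('c'): window [0,1] length 2 -- new best
  Position 2 ('e'): repeat (last at 0), move window start to 1
  Position 2 ('e'): window [1,2] length 2
  Position 3 ('g'): window [1,3] length 3 -- new best
  Position 4 ('h'): window [1,4] length 4 -- new best
  Position 5 ('b'): window [1,5] length 5 -- new best
  Position 6 ('g'): repeat (last at 3), move window start to 4
  Position 6 ('g'): window [4,6] length 3
  Position 7 ('e'): window [4,7] length 4
  Position 8 ('e'): repeat (last at 7), move window start to 8
  Position 8 ('e'): window [8,8] length 1
Longest substring with no repeats: "ceghb" with length 5

5


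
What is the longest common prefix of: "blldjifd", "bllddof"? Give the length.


Words: blldjifd, bllddof
  Position 0: all 'b' => match
  Position 1: all 'l' => match
  Position 2: all 'l' => match
  Position 3: all 'd' => match
  Position 4: ('j', 'd') => mismatch, stop
LCP = "blld" (length 4)

4


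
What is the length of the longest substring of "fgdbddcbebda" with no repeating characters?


Input: "fgdbddcbebda"
Sliding window (track last position of each char):
  Position 0 ('f'): window [0,0] length 1 -- new best
  Position 1 ('g'): window [0,1] length 2 -- new best
  Position 2 ('d'): window [0,2] length 3 -- new best
  Position 3 ('b'): window [0,3] length 4 -- new best
  Position 4 ('d'): repeat (last at 2), move window start to 3
  Position 4 ('d'): window [3,4] length 2
  Position 5 ('d'): repeat (last at 4), move window start to 5
  Position 5 ('d'): window [5,5] length 1
  Position 6 ('c'): window [5,6] length 2
  Position 7 ('b'): window [5,7] length 3
  Position 8 ('e'): window [5,8] length 4
  Position 9 ('b'): repeat (last at 7), move window start to 8
  Position 9 ('b'): window [8,9] length 2
  Position 10 ('d'): window [8,10] length 3
  Position 11 ('a'): window [8,11] length 4
Longest substring with no repeats: "fgdb" with length 4

4


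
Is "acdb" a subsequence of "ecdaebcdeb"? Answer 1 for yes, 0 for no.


Check if "acdb" is a subsequence of "ecdaebcdeb"
Greedy scan:
  Position 0 ('e'): no match needed
  Position 1 ('c'): no match needed
  Position 2 ('d'): no match needed
  Position 3 ('a'): matches sub[0] = 'a'
  Position 4 ('e'): no match needed
  Position 5 ('b'): no match needed
  Position 6 ('c'): matches sub[1] = 'c'
  Position 7 ('d'): matches sub[2] = 'd'
  Position 8 ('e'): no match needed
  Position 9 ('b'): matches sub[3] = 'b'
All 4 characters matched => is a subsequence

1


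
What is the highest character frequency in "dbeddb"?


Input: dbeddb
Character counts:
  'b': 2
  'd': 3
  'e': 1
Maximum frequency: 3

3


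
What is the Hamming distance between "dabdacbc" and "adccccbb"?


Comparing "dabdacbc" and "adccccbb" position by position:
  Position 0: 'd' vs 'a' => differ
  Position 1: 'a' vs 'd' => differ
  Position 2: 'b' vs 'c' => differ
  Position 3: 'd' vs 'c' => differ
  Position 4: 'a' vs 'c' => differ
  Position 5: 'c' vs 'c' => same
  Position 6: 'b' vs 'b' => same
  Position 7: 'c' vs 'b' => differ
Total differences (Hamming distance): 6

6


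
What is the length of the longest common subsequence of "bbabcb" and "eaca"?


LCS of "bbabcb" and "eaca"
DP table:
           e    a    c    a
      0    0    0    0    0
  b   0    0    0    0    0
  b   0    0    0    0    0
  a   0    0    1    1    1
  b   0    0    1    1    1
  c   0    0    1    2    2
  b   0    0    1    2    2
LCS length = dp[6][4] = 2

2


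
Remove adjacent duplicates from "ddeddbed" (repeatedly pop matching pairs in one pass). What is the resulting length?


Input: ddeddbed
Stack-based adjacent duplicate removal:
  Read 'd': push. Stack: d
  Read 'd': matches stack top 'd' => pop. Stack: (empty)
  Read 'e': push. Stack: e
  Read 'd': push. Stack: ed
  Read 'd': matches stack top 'd' => pop. Stack: e
  Read 'b': push. Stack: eb
  Read 'e': push. Stack: ebe
  Read 'd': push. Stack: ebed
Final stack: "ebed" (length 4)

4


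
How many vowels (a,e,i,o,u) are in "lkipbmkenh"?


Input: lkipbmkenh
Checking each character:
  'l' at position 0: consonant
  'k' at position 1: consonant
  'i' at position 2: vowel (running total: 1)
  'p' at position 3: consonant
  'b' at position 4: consonant
  'm' at position 5: consonant
  'k' at position 6: consonant
  'e' at position 7: vowel (running total: 2)
  'n' at position 8: consonant
  'h' at position 9: consonant
Total vowels: 2

2


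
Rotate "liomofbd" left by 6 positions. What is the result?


Input: "liomofbd", rotate left by 6
First 6 characters: "liomof"
Remaining characters: "bd"
Concatenate remaining + first: "bd" + "liomof" = "bdliomof"

bdliomof


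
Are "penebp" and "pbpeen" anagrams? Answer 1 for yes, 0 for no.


Strings: "penebp", "pbpeen"
Sorted first:  beenpp
Sorted second: beenpp
Sorted forms match => anagrams

1


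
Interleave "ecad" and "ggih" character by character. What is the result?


Interleaving "ecad" and "ggih":
  Position 0: 'e' from first, 'g' from second => "eg"
  Position 1: 'c' from first, 'g' from second => "cg"
  Position 2: 'a' from first, 'i' from second => "ai"
  Position 3: 'd' from first, 'h' from second => "dh"
Result: egcgaidh

egcgaidh


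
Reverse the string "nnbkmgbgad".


Input: nnbkmgbgad
Reading characters right to left:
  Position 9: 'd'
  Position 8: 'a'
  Position 7: 'g'
  Position 6: 'b'
  Position 5: 'g'
  Position 4: 'm'
  Position 3: 'k'
  Position 2: 'b'
  Position 1: 'n'
  Position 0: 'n'
Reversed: dagbgmkbnn

dagbgmkbnn


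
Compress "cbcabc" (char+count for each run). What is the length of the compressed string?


Input: cbcabc
Runs:
  'c' x 1 => "c1"
  'b' x 1 => "b1"
  'c' x 1 => "c1"
  'a' x 1 => "a1"
  'b' x 1 => "b1"
  'c' x 1 => "c1"
Compressed: "c1b1c1a1b1c1"
Compressed length: 12

12


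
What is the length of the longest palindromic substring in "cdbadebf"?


Input: "cdbadebf"
Checking substrings for palindromes:
  No multi-char palindromic substrings found
Longest palindromic substring: "c" with length 1

1


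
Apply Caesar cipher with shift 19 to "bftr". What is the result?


Caesar cipher: shift "bftr" by 19
  'b' (pos 1) + 19 = pos 20 = 'u'
  'f' (pos 5) + 19 = pos 24 = 'y'
  't' (pos 19) + 19 = pos 12 = 'm'
  'r' (pos 17) + 19 = pos 10 = 'k'
Result: uymk

uymk


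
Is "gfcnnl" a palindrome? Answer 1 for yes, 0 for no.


Input: gfcnnl
Reversed: lnncfg
  Compare pos 0 ('g') with pos 5 ('l'): MISMATCH
  Compare pos 1 ('f') with pos 4 ('n'): MISMATCH
  Compare pos 2 ('c') with pos 3 ('n'): MISMATCH
Result: not a palindrome

0


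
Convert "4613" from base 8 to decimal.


Input: "4613" in base 8
Positional expansion:
  Digit '4' (value 4) x 8^3 = 2048
  Digit '6' (value 6) x 8^2 = 384
  Digit '1' (value 1) x 8^1 = 8
  Digit '3' (value 3) x 8^0 = 3
Sum = 2443

2443


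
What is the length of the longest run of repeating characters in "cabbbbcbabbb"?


Input: "cabbbbcbabbb"
Scanning for longest run:
  Position 1 ('a'): new char, reset run to 1
  Position 2 ('b'): new char, reset run to 1
  Position 3 ('b'): continues run of 'b', length=2
  Position 4 ('b'): continues run of 'b', length=3
  Position 5 ('b'): continues run of 'b', length=4
  Position 6 ('c'): new char, reset run to 1
  Position 7 ('b'): new char, reset run to 1
  Position 8 ('a'): new char, reset run to 1
  Position 9 ('b'): new char, reset run to 1
  Position 10 ('b'): continues run of 'b', length=2
  Position 11 ('b'): continues run of 'b', length=3
Longest run: 'b' with length 4

4


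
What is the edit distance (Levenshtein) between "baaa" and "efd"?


Computing edit distance: "baaa" -> "efd"
DP table:
           e    f    d
      0    1    2    3
  b   1    1    2    3
  a   2    2    2    3
  a   3    3    3    3
  a   4    4    4    4
Edit distance = dp[4][3] = 4

4


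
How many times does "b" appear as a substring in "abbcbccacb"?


Searching for "b" in "abbcbccacb"
Scanning each position:
  Position 0: "a" => no
  Position 1: "b" => MATCH
  Position 2: "b" => MATCH
  Position 3: "c" => no
  Position 4: "b" => MATCH
  Position 5: "c" => no
  Position 6: "c" => no
  Position 7: "a" => no
  Position 8: "c" => no
  Position 9: "b" => MATCH
Total occurrences: 4

4


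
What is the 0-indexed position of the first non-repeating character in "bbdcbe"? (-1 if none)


Input: bbdcbe
Character frequencies:
  'b': 3
  'c': 1
  'd': 1
  'e': 1
Scanning left to right for freq == 1:
  Position 0 ('b'): freq=3, skip
  Position 1 ('b'): freq=3, skip
  Position 2 ('d'): unique! => answer = 2

2


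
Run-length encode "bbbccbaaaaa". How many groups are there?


Input: bbbccbaaaaa
Scanning for consecutive runs:
  Group 1: 'b' x 3 (positions 0-2)
  Group 2: 'c' x 2 (positions 3-4)
  Group 3: 'b' x 1 (positions 5-5)
  Group 4: 'a' x 5 (positions 6-10)
Total groups: 4

4


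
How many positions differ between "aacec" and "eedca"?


Comparing "aacec" and "eedca" position by position:
  Position 0: 'a' vs 'e' => DIFFER
  Position 1: 'a' vs 'e' => DIFFER
  Position 2: 'c' vs 'd' => DIFFER
  Position 3: 'e' vs 'c' => DIFFER
  Position 4: 'c' vs 'a' => DIFFER
Positions that differ: 5

5


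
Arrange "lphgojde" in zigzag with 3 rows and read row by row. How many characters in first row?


Zigzag "lphgojde" into 3 rows:
Placing characters:
  'l' => row 0
  'p' => row 1
  'h' => row 2
  'g' => row 1
  'o' => row 0
  'j' => row 1
  'd' => row 2
  'e' => row 1
Rows:
  Row 0: "lo"
  Row 1: "pgje"
  Row 2: "hd"
First row length: 2

2


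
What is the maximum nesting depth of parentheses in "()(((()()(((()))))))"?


Input: "()(((()()(((()))))))"
Tracking depth:
  Position 0 '(': depth becomes 1
  Position 1 ')': depth becomes 0
  Position 2 '(': depth becomes 1
  Position 3 '(': depth becomes 2
  Position 4 '(': depth becomes 3
  Position 5 '(': depth becomes 4
  Position 6 ')': depth becomes 3
  Position 7 '(': depth becomes 4
  Position 8 ')': depth becomes 3
  Position 9 '(': depth becomes 4
  Position 10 '(': depth becomes 5
  Position 11 '(': depth becomes 6
  Position 12 '(': depth becomes 7
  Position 13 ')': depth becomes 6
  Position 14 ')': depth becomes 5
  Position 15 ')': depth becomes 4
  Position 16 ')': depth becomes 3
  Position 17 ')': depth becomes 2
  Position 18 ')': depth becomes 1
  Position 19 ')': depth becomes 0
Maximum depth reached: 7

7


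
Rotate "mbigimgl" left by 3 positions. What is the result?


Input: "mbigimgl", rotate left by 3
First 3 characters: "mbi"
Remaining characters: "gimgl"
Concatenate remaining + first: "gimgl" + "mbi" = "gimglmbi"

gimglmbi


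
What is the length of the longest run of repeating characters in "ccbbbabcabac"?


Input: "ccbbbabcabac"
Scanning for longest run:
  Position 1 ('c'): continues run of 'c', length=2
  Position 2 ('b'): new char, reset run to 1
  Position 3 ('b'): continues run of 'b', length=2
  Position 4 ('b'): continues run of 'b', length=3
  Position 5 ('a'): new char, reset run to 1
  Position 6 ('b'): new char, reset run to 1
  Position 7 ('c'): new char, reset run to 1
  Position 8 ('a'): new char, reset run to 1
  Position 9 ('b'): new char, reset run to 1
  Position 10 ('a'): new char, reset run to 1
  Position 11 ('c'): new char, reset run to 1
Longest run: 'b' with length 3

3


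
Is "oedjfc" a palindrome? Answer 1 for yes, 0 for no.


Input: oedjfc
Reversed: cfjdeo
  Compare pos 0 ('o') with pos 5 ('c'): MISMATCH
  Compare pos 1 ('e') with pos 4 ('f'): MISMATCH
  Compare pos 2 ('d') with pos 3 ('j'): MISMATCH
Result: not a palindrome

0


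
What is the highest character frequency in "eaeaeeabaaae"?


Input: eaeaeeabaaae
Character counts:
  'a': 6
  'b': 1
  'e': 5
Maximum frequency: 6

6


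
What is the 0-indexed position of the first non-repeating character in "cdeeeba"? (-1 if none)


Input: cdeeeba
Character frequencies:
  'a': 1
  'b': 1
  'c': 1
  'd': 1
  'e': 3
Scanning left to right for freq == 1:
  Position 0 ('c'): unique! => answer = 0

0


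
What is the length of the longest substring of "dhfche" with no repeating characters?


Input: "dhfche"
Sliding window (track last position of each char):
  Position 0 ('d'): window [0,0] length 1 -- new best
  Position 1 ('h'): window [0,1] length 2 -- new best
  Position 2 ('f'): window [0,2] length 3 -- new best
  Position 3 ('c'): window [0,3] length 4 -- new best
  Position 4 ('h'): repeat (last at 1), move window start to 2
  Position 4 ('h'): window [2,4] length 3
  Position 5 ('e'): window [2,5] length 4
Longest substring with no repeats: "dhfc" with length 4

4


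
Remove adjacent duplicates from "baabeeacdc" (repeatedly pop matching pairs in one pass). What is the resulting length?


Input: baabeeacdc
Stack-based adjacent duplicate removal:
  Read 'b': push. Stack: b
  Read 'a': push. Stack: ba
  Read 'a': matches stack top 'a' => pop. Stack: b
  Read 'b': matches stack top 'b' => pop. Stack: (empty)
  Read 'e': push. Stack: e
  Read 'e': matches stack top 'e' => pop. Stack: (empty)
  Read 'a': push. Stack: a
  Read 'c': push. Stack: ac
  Read 'd': push. Stack: acd
  Read 'c': push. Stack: acdc
Final stack: "acdc" (length 4)

4


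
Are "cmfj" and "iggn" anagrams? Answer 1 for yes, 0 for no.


Strings: "cmfj", "iggn"
Sorted first:  cfjm
Sorted second: ggin
Differ at position 0: 'c' vs 'g' => not anagrams

0


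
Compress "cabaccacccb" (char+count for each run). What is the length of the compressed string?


Input: cabaccacccb
Runs:
  'c' x 1 => "c1"
  'a' x 1 => "a1"
  'b' x 1 => "b1"
  'a' x 1 => "a1"
  'c' x 2 => "c2"
  'a' x 1 => "a1"
  'c' x 3 => "c3"
  'b' x 1 => "b1"
Compressed: "c1a1b1a1c2a1c3b1"
Compressed length: 16

16


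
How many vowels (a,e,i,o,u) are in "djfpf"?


Input: djfpf
Checking each character:
  'd' at position 0: consonant
  'j' at position 1: consonant
  'f' at position 2: consonant
  'p' at position 3: consonant
  'f' at position 4: consonant
Total vowels: 0

0


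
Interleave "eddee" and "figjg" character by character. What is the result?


Interleaving "eddee" and "figjg":
  Position 0: 'e' from first, 'f' from second => "ef"
  Position 1: 'd' from first, 'i' from second => "di"
  Position 2: 'd' from first, 'g' from second => "dg"
  Position 3: 'e' from first, 'j' from second => "ej"
  Position 4: 'e' from first, 'g' from second => "eg"
Result: efdidgejeg

efdidgejeg


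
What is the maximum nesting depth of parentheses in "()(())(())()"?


Input: "()(())(())()"
Tracking depth:
  Position 0 '(': depth becomes 1
  Position 1 ')': depth becomes 0
  Position 2 '(': depth becomes 1
  Position 3 '(': depth becomes 2
  Position 4 ')': depth becomes 1
  Position 5 ')': depth becomes 0
  Position 6 '(': depth becomes 1
  Position 7 '(': depth becomes 2
  Position 8 ')': depth becomes 1
  Position 9 ')': depth becomes 0
  Position 10 '(': depth becomes 1
  Position 11 ')': depth becomes 0
Maximum depth reached: 2

2


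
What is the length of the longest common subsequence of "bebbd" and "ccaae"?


LCS of "bebbd" and "ccaae"
DP table:
           c    c    a    a    e
      0    0    0    0    0    0
  b   0    0    0    0    0    0
  e   0    0    0    0    0    1
  b   0    0    0    0    0    1
  b   0    0    0    0    0    1
  d   0    0    0    0    0    1
LCS length = dp[5][5] = 1

1


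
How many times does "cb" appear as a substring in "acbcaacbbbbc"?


Searching for "cb" in "acbcaacbbbbc"
Scanning each position:
  Position 0: "ac" => no
  Position 1: "cb" => MATCH
  Position 2: "bc" => no
  Position 3: "ca" => no
  Position 4: "aa" => no
  Position 5: "ac" => no
  Position 6: "cb" => MATCH
  Position 7: "bb" => no
  Position 8: "bb" => no
  Position 9: "bb" => no
  Position 10: "bc" => no
Total occurrences: 2

2


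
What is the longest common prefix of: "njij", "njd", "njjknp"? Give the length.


Words: njij, njd, njjknp
  Position 0: all 'n' => match
  Position 1: all 'j' => match
  Position 2: ('i', 'd', 'j') => mismatch, stop
LCP = "nj" (length 2)

2


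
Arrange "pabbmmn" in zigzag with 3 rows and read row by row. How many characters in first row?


Zigzag "pabbmmn" into 3 rows:
Placing characters:
  'p' => row 0
  'a' => row 1
  'b' => row 2
  'b' => row 1
  'm' => row 0
  'm' => row 1
  'n' => row 2
Rows:
  Row 0: "pm"
  Row 1: "abm"
  Row 2: "bn"
First row length: 2

2


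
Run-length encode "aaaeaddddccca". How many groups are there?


Input: aaaeaddddccca
Scanning for consecutive runs:
  Group 1: 'a' x 3 (positions 0-2)
  Group 2: 'e' x 1 (positions 3-3)
  Group 3: 'a' x 1 (positions 4-4)
  Group 4: 'd' x 4 (positions 5-8)
  Group 5: 'c' x 3 (positions 9-11)
  Group 6: 'a' x 1 (positions 12-12)
Total groups: 6

6


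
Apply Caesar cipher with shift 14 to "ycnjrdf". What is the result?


Caesar cipher: shift "ycnjrdf" by 14
  'y' (pos 24) + 14 = pos 12 = 'm'
  'c' (pos 2) + 14 = pos 16 = 'q'
  'n' (pos 13) + 14 = pos 1 = 'b'
  'j' (pos 9) + 14 = pos 23 = 'x'
  'r' (pos 17) + 14 = pos 5 = 'f'
  'd' (pos 3) + 14 = pos 17 = 'r'
  'f' (pos 5) + 14 = pos 19 = 't'
Result: mqbxfrt

mqbxfrt


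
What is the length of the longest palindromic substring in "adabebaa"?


Input: "adabebaa"
Checking substrings for palindromes:
  [2:7] "abeba" (len 5) => palindrome
  [0:3] "ada" (len 3) => palindrome
  [3:6] "beb" (len 3) => palindrome
  [6:8] "aa" (len 2) => palindrome
Longest palindromic substring: "abeba" with length 5

5


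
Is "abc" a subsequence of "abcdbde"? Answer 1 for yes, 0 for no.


Check if "abc" is a subsequence of "abcdbde"
Greedy scan:
  Position 0 ('a'): matches sub[0] = 'a'
  Position 1 ('b'): matches sub[1] = 'b'
  Position 2 ('c'): matches sub[2] = 'c'
  Position 3 ('d'): no match needed
  Position 4 ('b'): no match needed
  Position 5 ('d'): no match needed
  Position 6 ('e'): no match needed
All 3 characters matched => is a subsequence

1


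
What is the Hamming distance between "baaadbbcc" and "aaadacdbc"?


Comparing "baaadbbcc" and "aaadacdbc" position by position:
  Position 0: 'b' vs 'a' => differ
  Position 1: 'a' vs 'a' => same
  Position 2: 'a' vs 'a' => same
  Position 3: 'a' vs 'd' => differ
  Position 4: 'd' vs 'a' => differ
  Position 5: 'b' vs 'c' => differ
  Position 6: 'b' vs 'd' => differ
  Position 7: 'c' vs 'b' => differ
  Position 8: 'c' vs 'c' => same
Total differences (Hamming distance): 6

6


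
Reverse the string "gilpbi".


Input: gilpbi
Reading characters right to left:
  Position 5: 'i'
  Position 4: 'b'
  Position 3: 'p'
  Position 2: 'l'
  Position 1: 'i'
  Position 0: 'g'
Reversed: ibplig

ibplig


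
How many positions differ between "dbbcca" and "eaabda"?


Comparing "dbbcca" and "eaabda" position by position:
  Position 0: 'd' vs 'e' => DIFFER
  Position 1: 'b' vs 'a' => DIFFER
  Position 2: 'b' vs 'a' => DIFFER
  Position 3: 'c' vs 'b' => DIFFER
  Position 4: 'c' vs 'd' => DIFFER
  Position 5: 'a' vs 'a' => same
Positions that differ: 5

5


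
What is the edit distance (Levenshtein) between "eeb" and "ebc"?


Computing edit distance: "eeb" -> "ebc"
DP table:
           e    b    c
      0    1    2    3
  e   1    0    1    2
  e   2    1    1    2
  b   3    2    1    2
Edit distance = dp[3][3] = 2

2


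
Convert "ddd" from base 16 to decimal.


Input: "ddd" in base 16
Positional expansion:
  Digit 'd' (value 13) x 16^2 = 3328
  Digit 'd' (value 13) x 16^1 = 208
  Digit 'd' (value 13) x 16^0 = 13
Sum = 3549

3549


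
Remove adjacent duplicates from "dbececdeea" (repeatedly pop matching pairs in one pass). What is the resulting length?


Input: dbececdeea
Stack-based adjacent duplicate removal:
  Read 'd': push. Stack: d
  Read 'b': push. Stack: db
  Read 'e': push. Stack: dbe
  Read 'c': push. Stack: dbec
  Read 'e': push. Stack: dbece
  Read 'c': push. Stack: dbecec
  Read 'd': push. Stack: dbececd
  Read 'e': push. Stack: dbececde
  Read 'e': matches stack top 'e' => pop. Stack: dbececd
  Read 'a': push. Stack: dbececda
Final stack: "dbececda" (length 8)

8


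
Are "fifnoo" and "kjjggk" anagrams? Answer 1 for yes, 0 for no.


Strings: "fifnoo", "kjjggk"
Sorted first:  ffinoo
Sorted second: ggjjkk
Differ at position 0: 'f' vs 'g' => not anagrams

0


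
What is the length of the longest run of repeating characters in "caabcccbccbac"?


Input: "caabcccbccbac"
Scanning for longest run:
  Position 1 ('a'): new char, reset run to 1
  Position 2 ('a'): continues run of 'a', length=2
  Position 3 ('b'): new char, reset run to 1
  Position 4 ('c'): new char, reset run to 1
  Position 5 ('c'): continues run of 'c', length=2
  Position 6 ('c'): continues run of 'c', length=3
  Position 7 ('b'): new char, reset run to 1
  Position 8 ('c'): new char, reset run to 1
  Position 9 ('c'): continues run of 'c', length=2
  Position 10 ('b'): new char, reset run to 1
  Position 11 ('a'): new char, reset run to 1
  Position 12 ('c'): new char, reset run to 1
Longest run: 'c' with length 3

3


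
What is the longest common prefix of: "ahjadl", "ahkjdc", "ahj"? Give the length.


Words: ahjadl, ahkjdc, ahj
  Position 0: all 'a' => match
  Position 1: all 'h' => match
  Position 2: ('j', 'k', 'j') => mismatch, stop
LCP = "ah" (length 2)

2


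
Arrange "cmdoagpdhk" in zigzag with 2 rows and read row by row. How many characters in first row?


Zigzag "cmdoagpdhk" into 2 rows:
Placing characters:
  'c' => row 0
  'm' => row 1
  'd' => row 0
  'o' => row 1
  'a' => row 0
  'g' => row 1
  'p' => row 0
  'd' => row 1
  'h' => row 0
  'k' => row 1
Rows:
  Row 0: "cdaph"
  Row 1: "mogdk"
First row length: 5

5


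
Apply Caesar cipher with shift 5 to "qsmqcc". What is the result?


Caesar cipher: shift "qsmqcc" by 5
  'q' (pos 16) + 5 = pos 21 = 'v'
  's' (pos 18) + 5 = pos 23 = 'x'
  'm' (pos 12) + 5 = pos 17 = 'r'
  'q' (pos 16) + 5 = pos 21 = 'v'
  'c' (pos 2) + 5 = pos 7 = 'h'
  'c' (pos 2) + 5 = pos 7 = 'h'
Result: vxrvhh

vxrvhh


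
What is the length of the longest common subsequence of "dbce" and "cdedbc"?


LCS of "dbce" and "cdedbc"
DP table:
           c    d    e    d    b    c
      0    0    0    0    0    0    0
  d   0    0    1    1    1    1    1
  b   0    0    1    1    1    2    2
  c   0    1    1    1    1    2    3
  e   0    1    1    2    2    2    3
LCS length = dp[4][6] = 3

3


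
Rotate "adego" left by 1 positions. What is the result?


Input: "adego", rotate left by 1
First 1 characters: "a"
Remaining characters: "dego"
Concatenate remaining + first: "dego" + "a" = "degoa"

degoa


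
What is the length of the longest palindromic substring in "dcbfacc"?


Input: "dcbfacc"
Checking substrings for palindromes:
  [5:7] "cc" (len 2) => palindrome
Longest palindromic substring: "cc" with length 2

2


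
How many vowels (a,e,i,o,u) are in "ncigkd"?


Input: ncigkd
Checking each character:
  'n' at position 0: consonant
  'c' at position 1: consonant
  'i' at position 2: vowel (running total: 1)
  'g' at position 3: consonant
  'k' at position 4: consonant
  'd' at position 5: consonant
Total vowels: 1

1


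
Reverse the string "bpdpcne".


Input: bpdpcne
Reading characters right to left:
  Position 6: 'e'
  Position 5: 'n'
  Position 4: 'c'
  Position 3: 'p'
  Position 2: 'd'
  Position 1: 'p'
  Position 0: 'b'
Reversed: encpdpb

encpdpb


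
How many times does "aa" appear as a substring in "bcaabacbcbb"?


Searching for "aa" in "bcaabacbcbb"
Scanning each position:
  Position 0: "bc" => no
  Position 1: "ca" => no
  Position 2: "aa" => MATCH
  Position 3: "ab" => no
  Position 4: "ba" => no
  Position 5: "ac" => no
  Position 6: "cb" => no
  Position 7: "bc" => no
  Position 8: "cb" => no
  Position 9: "bb" => no
Total occurrences: 1

1


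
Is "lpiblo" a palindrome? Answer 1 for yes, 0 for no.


Input: lpiblo
Reversed: olbipl
  Compare pos 0 ('l') with pos 5 ('o'): MISMATCH
  Compare pos 1 ('p') with pos 4 ('l'): MISMATCH
  Compare pos 2 ('i') with pos 3 ('b'): MISMATCH
Result: not a palindrome

0


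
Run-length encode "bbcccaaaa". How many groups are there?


Input: bbcccaaaa
Scanning for consecutive runs:
  Group 1: 'b' x 2 (positions 0-1)
  Group 2: 'c' x 3 (positions 2-4)
  Group 3: 'a' x 4 (positions 5-8)
Total groups: 3

3


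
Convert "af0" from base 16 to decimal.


Input: "af0" in base 16
Positional expansion:
  Digit 'a' (value 10) x 16^2 = 2560
  Digit 'f' (value 15) x 16^1 = 240
  Digit '0' (value 0) x 16^0 = 0
Sum = 2800

2800


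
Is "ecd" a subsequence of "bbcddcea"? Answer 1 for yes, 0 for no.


Check if "ecd" is a subsequence of "bbcddcea"
Greedy scan:
  Position 0 ('b'): no match needed
  Position 1 ('b'): no match needed
  Position 2 ('c'): no match needed
  Position 3 ('d'): no match needed
  Position 4 ('d'): no match needed
  Position 5 ('c'): no match needed
  Position 6 ('e'): matches sub[0] = 'e'
  Position 7 ('a'): no match needed
Only matched 1/3 characters => not a subsequence

0


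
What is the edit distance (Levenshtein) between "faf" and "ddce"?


Computing edit distance: "faf" -> "ddce"
DP table:
           d    d    c    e
      0    1    2    3    4
  f   1    1    2    3    4
  a   2    2    2    3    4
  f   3    3    3    3    4
Edit distance = dp[3][4] = 4

4


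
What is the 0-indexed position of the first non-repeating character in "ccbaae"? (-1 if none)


Input: ccbaae
Character frequencies:
  'a': 2
  'b': 1
  'c': 2
  'e': 1
Scanning left to right for freq == 1:
  Position 0 ('c'): freq=2, skip
  Position 1 ('c'): freq=2, skip
  Position 2 ('b'): unique! => answer = 2

2


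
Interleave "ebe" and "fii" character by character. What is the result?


Interleaving "ebe" and "fii":
  Position 0: 'e' from first, 'f' from second => "ef"
  Position 1: 'b' from first, 'i' from second => "bi"
  Position 2: 'e' from first, 'i' from second => "ei"
Result: efbiei

efbiei


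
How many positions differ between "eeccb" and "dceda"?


Comparing "eeccb" and "dceda" position by position:
  Position 0: 'e' vs 'd' => DIFFER
  Position 1: 'e' vs 'c' => DIFFER
  Position 2: 'c' vs 'e' => DIFFER
  Position 3: 'c' vs 'd' => DIFFER
  Position 4: 'b' vs 'a' => DIFFER
Positions that differ: 5

5


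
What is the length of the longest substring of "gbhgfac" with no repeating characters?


Input: "gbhgfac"
Sliding window (track last position of each char):
  Position 0 ('g'): window [0,0] length 1 -- new best
  Position 1 ('b'): window [0,1] length 2 -- new best
  Position 2 ('h'): window [0,2] length 3 -- new best
  Position 3 ('g'): repeat (last at 0), move window start to 1
  Position 3 ('g'): window [1,3] length 3
  Position 4 ('f'): window [1,4] length 4 -- new best
  Position 5 ('a'): window [1,5] length 5 -- new best
  Position 6 ('c'): window [1,6] length 6 -- new best
Longest substring with no repeats: "bhgfac" with length 6

6


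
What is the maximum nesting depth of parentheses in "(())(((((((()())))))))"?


Input: "(())(((((((()())))))))"
Tracking depth:
  Position 0 '(': depth becomes 1
  Position 1 '(': depth becomes 2
  Position 2 ')': depth becomes 1
  Position 3 ')': depth becomes 0
  Position 4 '(': depth becomes 1
  Position 5 '(': depth becomes 2
  Position 6 '(': depth becomes 3
  Position 7 '(': depth becomes 4
  Position 8 '(': depth becomes 5
  Position 9 '(': depth becomes 6
  Position 10 '(': depth becomes 7
  Position 11 '(': depth becomes 8
  Position 12 ')': depth becomes 7
  Position 13 '(': depth becomes 8
  Position 14 ')': depth becomes 7
  Position 15 ')': depth becomes 6
  Position 16 ')': depth becomes 5
  Position 17 ')': depth becomes 4
  Position 18 ')': depth becomes 3
  Position 19 ')': depth becomes 2
  Position 20 ')': depth becomes 1
  Position 21 ')': depth becomes 0
Maximum depth reached: 8

8


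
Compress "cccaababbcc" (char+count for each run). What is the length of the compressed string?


Input: cccaababbcc
Runs:
  'c' x 3 => "c3"
  'a' x 2 => "a2"
  'b' x 1 => "b1"
  'a' x 1 => "a1"
  'b' x 2 => "b2"
  'c' x 2 => "c2"
Compressed: "c3a2b1a1b2c2"
Compressed length: 12

12


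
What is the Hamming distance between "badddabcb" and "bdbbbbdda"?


Comparing "badddabcb" and "bdbbbbdda" position by position:
  Position 0: 'b' vs 'b' => same
  Position 1: 'a' vs 'd' => differ
  Position 2: 'd' vs 'b' => differ
  Position 3: 'd' vs 'b' => differ
  Position 4: 'd' vs 'b' => differ
  Position 5: 'a' vs 'b' => differ
  Position 6: 'b' vs 'd' => differ
  Position 7: 'c' vs 'd' => differ
  Position 8: 'b' vs 'a' => differ
Total differences (Hamming distance): 8

8
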